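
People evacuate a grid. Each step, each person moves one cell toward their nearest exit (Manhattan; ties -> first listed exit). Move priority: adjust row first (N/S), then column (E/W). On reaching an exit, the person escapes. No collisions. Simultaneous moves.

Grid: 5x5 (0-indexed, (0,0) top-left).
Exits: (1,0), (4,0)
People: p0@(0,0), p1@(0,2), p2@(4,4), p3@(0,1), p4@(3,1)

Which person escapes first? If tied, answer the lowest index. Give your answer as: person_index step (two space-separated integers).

Answer: 0 1

Derivation:
Step 1: p0:(0,0)->(1,0)->EXIT | p1:(0,2)->(1,2) | p2:(4,4)->(4,3) | p3:(0,1)->(1,1) | p4:(3,1)->(4,1)
Step 2: p0:escaped | p1:(1,2)->(1,1) | p2:(4,3)->(4,2) | p3:(1,1)->(1,0)->EXIT | p4:(4,1)->(4,0)->EXIT
Step 3: p0:escaped | p1:(1,1)->(1,0)->EXIT | p2:(4,2)->(4,1) | p3:escaped | p4:escaped
Step 4: p0:escaped | p1:escaped | p2:(4,1)->(4,0)->EXIT | p3:escaped | p4:escaped
Exit steps: [1, 3, 4, 2, 2]
First to escape: p0 at step 1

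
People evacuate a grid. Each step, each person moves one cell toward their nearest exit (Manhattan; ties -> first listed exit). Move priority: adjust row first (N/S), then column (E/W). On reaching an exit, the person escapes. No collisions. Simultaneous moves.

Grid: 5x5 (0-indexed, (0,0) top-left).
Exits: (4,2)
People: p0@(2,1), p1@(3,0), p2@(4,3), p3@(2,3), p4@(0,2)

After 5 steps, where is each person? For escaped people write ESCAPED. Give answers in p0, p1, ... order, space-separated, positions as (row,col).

Step 1: p0:(2,1)->(3,1) | p1:(3,0)->(4,0) | p2:(4,3)->(4,2)->EXIT | p3:(2,3)->(3,3) | p4:(0,2)->(1,2)
Step 2: p0:(3,1)->(4,1) | p1:(4,0)->(4,1) | p2:escaped | p3:(3,3)->(4,3) | p4:(1,2)->(2,2)
Step 3: p0:(4,1)->(4,2)->EXIT | p1:(4,1)->(4,2)->EXIT | p2:escaped | p3:(4,3)->(4,2)->EXIT | p4:(2,2)->(3,2)
Step 4: p0:escaped | p1:escaped | p2:escaped | p3:escaped | p4:(3,2)->(4,2)->EXIT

ESCAPED ESCAPED ESCAPED ESCAPED ESCAPED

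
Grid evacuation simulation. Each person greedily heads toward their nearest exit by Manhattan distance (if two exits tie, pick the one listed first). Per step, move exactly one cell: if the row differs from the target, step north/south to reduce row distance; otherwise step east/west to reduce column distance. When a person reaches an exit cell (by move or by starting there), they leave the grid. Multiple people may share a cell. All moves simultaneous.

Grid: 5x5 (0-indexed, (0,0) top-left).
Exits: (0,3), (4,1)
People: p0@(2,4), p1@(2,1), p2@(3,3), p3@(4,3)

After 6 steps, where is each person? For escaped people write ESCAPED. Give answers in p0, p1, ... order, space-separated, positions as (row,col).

Step 1: p0:(2,4)->(1,4) | p1:(2,1)->(3,1) | p2:(3,3)->(2,3) | p3:(4,3)->(4,2)
Step 2: p0:(1,4)->(0,4) | p1:(3,1)->(4,1)->EXIT | p2:(2,3)->(1,3) | p3:(4,2)->(4,1)->EXIT
Step 3: p0:(0,4)->(0,3)->EXIT | p1:escaped | p2:(1,3)->(0,3)->EXIT | p3:escaped

ESCAPED ESCAPED ESCAPED ESCAPED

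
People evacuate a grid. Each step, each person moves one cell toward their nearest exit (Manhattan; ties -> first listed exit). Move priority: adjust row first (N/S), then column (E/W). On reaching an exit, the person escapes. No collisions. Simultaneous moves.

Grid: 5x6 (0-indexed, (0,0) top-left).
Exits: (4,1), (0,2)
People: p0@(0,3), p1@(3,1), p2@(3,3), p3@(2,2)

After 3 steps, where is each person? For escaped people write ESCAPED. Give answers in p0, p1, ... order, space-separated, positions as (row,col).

Step 1: p0:(0,3)->(0,2)->EXIT | p1:(3,1)->(4,1)->EXIT | p2:(3,3)->(4,3) | p3:(2,2)->(1,2)
Step 2: p0:escaped | p1:escaped | p2:(4,3)->(4,2) | p3:(1,2)->(0,2)->EXIT
Step 3: p0:escaped | p1:escaped | p2:(4,2)->(4,1)->EXIT | p3:escaped

ESCAPED ESCAPED ESCAPED ESCAPED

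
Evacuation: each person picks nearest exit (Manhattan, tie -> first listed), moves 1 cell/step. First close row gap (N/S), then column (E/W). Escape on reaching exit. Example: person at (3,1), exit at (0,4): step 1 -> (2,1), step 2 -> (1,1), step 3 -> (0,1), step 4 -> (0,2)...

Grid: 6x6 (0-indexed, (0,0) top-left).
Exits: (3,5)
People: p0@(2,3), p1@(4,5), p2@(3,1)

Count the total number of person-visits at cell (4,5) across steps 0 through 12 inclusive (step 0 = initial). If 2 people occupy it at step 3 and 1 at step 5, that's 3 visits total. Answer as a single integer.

Step 0: p0@(2,3) p1@(4,5) p2@(3,1) -> at (4,5): 1 [p1], cum=1
Step 1: p0@(3,3) p1@ESC p2@(3,2) -> at (4,5): 0 [-], cum=1
Step 2: p0@(3,4) p1@ESC p2@(3,3) -> at (4,5): 0 [-], cum=1
Step 3: p0@ESC p1@ESC p2@(3,4) -> at (4,5): 0 [-], cum=1
Step 4: p0@ESC p1@ESC p2@ESC -> at (4,5): 0 [-], cum=1
Total visits = 1

Answer: 1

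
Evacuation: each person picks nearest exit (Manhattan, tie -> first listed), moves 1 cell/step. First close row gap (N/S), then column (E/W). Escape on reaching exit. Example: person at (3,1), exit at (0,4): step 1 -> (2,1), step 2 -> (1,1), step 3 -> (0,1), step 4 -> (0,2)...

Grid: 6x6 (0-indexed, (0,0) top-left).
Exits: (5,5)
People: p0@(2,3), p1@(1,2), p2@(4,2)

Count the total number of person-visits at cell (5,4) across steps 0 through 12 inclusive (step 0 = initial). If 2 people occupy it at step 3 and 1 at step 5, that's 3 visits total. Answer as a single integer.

Step 0: p0@(2,3) p1@(1,2) p2@(4,2) -> at (5,4): 0 [-], cum=0
Step 1: p0@(3,3) p1@(2,2) p2@(5,2) -> at (5,4): 0 [-], cum=0
Step 2: p0@(4,3) p1@(3,2) p2@(5,3) -> at (5,4): 0 [-], cum=0
Step 3: p0@(5,3) p1@(4,2) p2@(5,4) -> at (5,4): 1 [p2], cum=1
Step 4: p0@(5,4) p1@(5,2) p2@ESC -> at (5,4): 1 [p0], cum=2
Step 5: p0@ESC p1@(5,3) p2@ESC -> at (5,4): 0 [-], cum=2
Step 6: p0@ESC p1@(5,4) p2@ESC -> at (5,4): 1 [p1], cum=3
Step 7: p0@ESC p1@ESC p2@ESC -> at (5,4): 0 [-], cum=3
Total visits = 3

Answer: 3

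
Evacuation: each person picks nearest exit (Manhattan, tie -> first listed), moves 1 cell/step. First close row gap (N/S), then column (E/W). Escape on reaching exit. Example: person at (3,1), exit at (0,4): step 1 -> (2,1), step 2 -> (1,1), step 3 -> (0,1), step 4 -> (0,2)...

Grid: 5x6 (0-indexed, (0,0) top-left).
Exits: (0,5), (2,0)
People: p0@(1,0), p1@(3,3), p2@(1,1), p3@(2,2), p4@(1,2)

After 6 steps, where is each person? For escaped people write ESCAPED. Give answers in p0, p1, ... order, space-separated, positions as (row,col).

Step 1: p0:(1,0)->(2,0)->EXIT | p1:(3,3)->(2,3) | p2:(1,1)->(2,1) | p3:(2,2)->(2,1) | p4:(1,2)->(2,2)
Step 2: p0:escaped | p1:(2,3)->(2,2) | p2:(2,1)->(2,0)->EXIT | p3:(2,1)->(2,0)->EXIT | p4:(2,2)->(2,1)
Step 3: p0:escaped | p1:(2,2)->(2,1) | p2:escaped | p3:escaped | p4:(2,1)->(2,0)->EXIT
Step 4: p0:escaped | p1:(2,1)->(2,0)->EXIT | p2:escaped | p3:escaped | p4:escaped

ESCAPED ESCAPED ESCAPED ESCAPED ESCAPED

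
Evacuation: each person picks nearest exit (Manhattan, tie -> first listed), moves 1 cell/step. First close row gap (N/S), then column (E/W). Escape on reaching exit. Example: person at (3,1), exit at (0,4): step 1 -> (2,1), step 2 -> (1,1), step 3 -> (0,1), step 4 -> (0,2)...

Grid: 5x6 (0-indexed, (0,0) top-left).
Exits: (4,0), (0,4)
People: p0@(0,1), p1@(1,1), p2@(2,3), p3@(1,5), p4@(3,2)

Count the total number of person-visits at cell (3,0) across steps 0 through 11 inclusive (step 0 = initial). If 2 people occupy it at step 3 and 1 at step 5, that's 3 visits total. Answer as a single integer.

Answer: 0

Derivation:
Step 0: p0@(0,1) p1@(1,1) p2@(2,3) p3@(1,5) p4@(3,2) -> at (3,0): 0 [-], cum=0
Step 1: p0@(0,2) p1@(2,1) p2@(1,3) p3@(0,5) p4@(4,2) -> at (3,0): 0 [-], cum=0
Step 2: p0@(0,3) p1@(3,1) p2@(0,3) p3@ESC p4@(4,1) -> at (3,0): 0 [-], cum=0
Step 3: p0@ESC p1@(4,1) p2@ESC p3@ESC p4@ESC -> at (3,0): 0 [-], cum=0
Step 4: p0@ESC p1@ESC p2@ESC p3@ESC p4@ESC -> at (3,0): 0 [-], cum=0
Total visits = 0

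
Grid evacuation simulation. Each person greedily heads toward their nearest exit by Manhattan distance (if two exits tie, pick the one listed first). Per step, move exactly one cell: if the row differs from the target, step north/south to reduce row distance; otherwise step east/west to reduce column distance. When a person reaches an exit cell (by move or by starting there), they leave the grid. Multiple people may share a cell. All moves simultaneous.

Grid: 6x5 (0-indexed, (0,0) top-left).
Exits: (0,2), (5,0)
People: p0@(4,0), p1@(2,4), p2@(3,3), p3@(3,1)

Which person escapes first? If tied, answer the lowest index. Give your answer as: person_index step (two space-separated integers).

Answer: 0 1

Derivation:
Step 1: p0:(4,0)->(5,0)->EXIT | p1:(2,4)->(1,4) | p2:(3,3)->(2,3) | p3:(3,1)->(4,1)
Step 2: p0:escaped | p1:(1,4)->(0,4) | p2:(2,3)->(1,3) | p3:(4,1)->(5,1)
Step 3: p0:escaped | p1:(0,4)->(0,3) | p2:(1,3)->(0,3) | p3:(5,1)->(5,0)->EXIT
Step 4: p0:escaped | p1:(0,3)->(0,2)->EXIT | p2:(0,3)->(0,2)->EXIT | p3:escaped
Exit steps: [1, 4, 4, 3]
First to escape: p0 at step 1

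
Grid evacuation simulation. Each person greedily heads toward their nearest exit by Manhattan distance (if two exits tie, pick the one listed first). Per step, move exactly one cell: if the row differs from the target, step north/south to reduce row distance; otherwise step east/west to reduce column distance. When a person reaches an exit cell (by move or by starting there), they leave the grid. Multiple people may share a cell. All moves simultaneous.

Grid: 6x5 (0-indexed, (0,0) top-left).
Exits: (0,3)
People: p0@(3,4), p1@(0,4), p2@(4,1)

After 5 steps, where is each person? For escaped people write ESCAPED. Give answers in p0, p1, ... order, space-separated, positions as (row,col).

Step 1: p0:(3,4)->(2,4) | p1:(0,4)->(0,3)->EXIT | p2:(4,1)->(3,1)
Step 2: p0:(2,4)->(1,4) | p1:escaped | p2:(3,1)->(2,1)
Step 3: p0:(1,4)->(0,4) | p1:escaped | p2:(2,1)->(1,1)
Step 4: p0:(0,4)->(0,3)->EXIT | p1:escaped | p2:(1,1)->(0,1)
Step 5: p0:escaped | p1:escaped | p2:(0,1)->(0,2)

ESCAPED ESCAPED (0,2)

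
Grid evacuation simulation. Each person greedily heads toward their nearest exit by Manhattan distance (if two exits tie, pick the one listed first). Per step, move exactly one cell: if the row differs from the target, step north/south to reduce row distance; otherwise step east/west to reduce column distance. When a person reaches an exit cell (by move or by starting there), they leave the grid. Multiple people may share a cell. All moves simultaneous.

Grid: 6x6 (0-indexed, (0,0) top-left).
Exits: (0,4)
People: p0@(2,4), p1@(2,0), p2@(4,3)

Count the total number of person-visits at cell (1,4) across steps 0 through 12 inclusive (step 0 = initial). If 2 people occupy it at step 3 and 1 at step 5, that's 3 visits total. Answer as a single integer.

Step 0: p0@(2,4) p1@(2,0) p2@(4,3) -> at (1,4): 0 [-], cum=0
Step 1: p0@(1,4) p1@(1,0) p2@(3,3) -> at (1,4): 1 [p0], cum=1
Step 2: p0@ESC p1@(0,0) p2@(2,3) -> at (1,4): 0 [-], cum=1
Step 3: p0@ESC p1@(0,1) p2@(1,3) -> at (1,4): 0 [-], cum=1
Step 4: p0@ESC p1@(0,2) p2@(0,3) -> at (1,4): 0 [-], cum=1
Step 5: p0@ESC p1@(0,3) p2@ESC -> at (1,4): 0 [-], cum=1
Step 6: p0@ESC p1@ESC p2@ESC -> at (1,4): 0 [-], cum=1
Total visits = 1

Answer: 1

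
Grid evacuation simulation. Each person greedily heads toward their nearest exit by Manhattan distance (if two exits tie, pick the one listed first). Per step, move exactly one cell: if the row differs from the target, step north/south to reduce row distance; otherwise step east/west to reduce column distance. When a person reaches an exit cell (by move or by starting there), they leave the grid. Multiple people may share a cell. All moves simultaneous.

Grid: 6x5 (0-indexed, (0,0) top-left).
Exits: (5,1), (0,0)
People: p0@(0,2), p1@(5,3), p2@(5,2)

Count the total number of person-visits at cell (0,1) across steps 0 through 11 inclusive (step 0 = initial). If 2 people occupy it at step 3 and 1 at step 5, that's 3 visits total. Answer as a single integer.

Step 0: p0@(0,2) p1@(5,3) p2@(5,2) -> at (0,1): 0 [-], cum=0
Step 1: p0@(0,1) p1@(5,2) p2@ESC -> at (0,1): 1 [p0], cum=1
Step 2: p0@ESC p1@ESC p2@ESC -> at (0,1): 0 [-], cum=1
Total visits = 1

Answer: 1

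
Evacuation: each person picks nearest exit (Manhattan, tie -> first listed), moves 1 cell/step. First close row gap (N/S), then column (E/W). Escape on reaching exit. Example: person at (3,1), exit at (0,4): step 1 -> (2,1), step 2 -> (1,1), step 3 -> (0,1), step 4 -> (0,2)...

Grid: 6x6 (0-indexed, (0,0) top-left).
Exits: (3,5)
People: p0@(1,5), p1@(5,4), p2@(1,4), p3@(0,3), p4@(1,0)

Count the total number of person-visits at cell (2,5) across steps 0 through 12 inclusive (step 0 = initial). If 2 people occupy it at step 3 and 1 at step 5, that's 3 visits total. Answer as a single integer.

Step 0: p0@(1,5) p1@(5,4) p2@(1,4) p3@(0,3) p4@(1,0) -> at (2,5): 0 [-], cum=0
Step 1: p0@(2,5) p1@(4,4) p2@(2,4) p3@(1,3) p4@(2,0) -> at (2,5): 1 [p0], cum=1
Step 2: p0@ESC p1@(3,4) p2@(3,4) p3@(2,3) p4@(3,0) -> at (2,5): 0 [-], cum=1
Step 3: p0@ESC p1@ESC p2@ESC p3@(3,3) p4@(3,1) -> at (2,5): 0 [-], cum=1
Step 4: p0@ESC p1@ESC p2@ESC p3@(3,4) p4@(3,2) -> at (2,5): 0 [-], cum=1
Step 5: p0@ESC p1@ESC p2@ESC p3@ESC p4@(3,3) -> at (2,5): 0 [-], cum=1
Step 6: p0@ESC p1@ESC p2@ESC p3@ESC p4@(3,4) -> at (2,5): 0 [-], cum=1
Step 7: p0@ESC p1@ESC p2@ESC p3@ESC p4@ESC -> at (2,5): 0 [-], cum=1
Total visits = 1

Answer: 1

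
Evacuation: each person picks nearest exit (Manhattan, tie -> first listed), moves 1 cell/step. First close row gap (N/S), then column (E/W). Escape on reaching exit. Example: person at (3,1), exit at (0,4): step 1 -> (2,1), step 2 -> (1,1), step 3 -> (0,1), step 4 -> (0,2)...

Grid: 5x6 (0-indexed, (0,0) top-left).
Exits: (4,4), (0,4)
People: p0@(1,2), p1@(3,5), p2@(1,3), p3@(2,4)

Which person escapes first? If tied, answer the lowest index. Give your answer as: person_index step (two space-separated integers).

Answer: 1 2

Derivation:
Step 1: p0:(1,2)->(0,2) | p1:(3,5)->(4,5) | p2:(1,3)->(0,3) | p3:(2,4)->(3,4)
Step 2: p0:(0,2)->(0,3) | p1:(4,5)->(4,4)->EXIT | p2:(0,3)->(0,4)->EXIT | p3:(3,4)->(4,4)->EXIT
Step 3: p0:(0,3)->(0,4)->EXIT | p1:escaped | p2:escaped | p3:escaped
Exit steps: [3, 2, 2, 2]
First to escape: p1 at step 2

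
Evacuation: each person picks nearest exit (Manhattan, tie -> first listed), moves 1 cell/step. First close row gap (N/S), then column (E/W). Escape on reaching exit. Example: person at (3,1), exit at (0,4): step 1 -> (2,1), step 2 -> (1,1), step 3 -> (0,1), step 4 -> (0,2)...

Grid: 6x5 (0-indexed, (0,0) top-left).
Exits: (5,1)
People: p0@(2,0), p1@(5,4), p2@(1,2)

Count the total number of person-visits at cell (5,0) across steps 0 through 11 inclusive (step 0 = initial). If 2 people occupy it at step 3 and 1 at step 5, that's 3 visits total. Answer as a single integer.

Answer: 1

Derivation:
Step 0: p0@(2,0) p1@(5,4) p2@(1,2) -> at (5,0): 0 [-], cum=0
Step 1: p0@(3,0) p1@(5,3) p2@(2,2) -> at (5,0): 0 [-], cum=0
Step 2: p0@(4,0) p1@(5,2) p2@(3,2) -> at (5,0): 0 [-], cum=0
Step 3: p0@(5,0) p1@ESC p2@(4,2) -> at (5,0): 1 [p0], cum=1
Step 4: p0@ESC p1@ESC p2@(5,2) -> at (5,0): 0 [-], cum=1
Step 5: p0@ESC p1@ESC p2@ESC -> at (5,0): 0 [-], cum=1
Total visits = 1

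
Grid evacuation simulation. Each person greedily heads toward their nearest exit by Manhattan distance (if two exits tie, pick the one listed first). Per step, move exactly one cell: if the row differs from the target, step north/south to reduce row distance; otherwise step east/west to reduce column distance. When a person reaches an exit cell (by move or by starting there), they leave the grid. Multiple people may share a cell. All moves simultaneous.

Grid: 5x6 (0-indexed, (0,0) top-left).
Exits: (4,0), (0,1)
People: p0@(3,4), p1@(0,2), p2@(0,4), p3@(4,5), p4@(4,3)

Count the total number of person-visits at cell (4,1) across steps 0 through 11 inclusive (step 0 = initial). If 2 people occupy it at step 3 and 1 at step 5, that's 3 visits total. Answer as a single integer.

Step 0: p0@(3,4) p1@(0,2) p2@(0,4) p3@(4,5) p4@(4,3) -> at (4,1): 0 [-], cum=0
Step 1: p0@(4,4) p1@ESC p2@(0,3) p3@(4,4) p4@(4,2) -> at (4,1): 0 [-], cum=0
Step 2: p0@(4,3) p1@ESC p2@(0,2) p3@(4,3) p4@(4,1) -> at (4,1): 1 [p4], cum=1
Step 3: p0@(4,2) p1@ESC p2@ESC p3@(4,2) p4@ESC -> at (4,1): 0 [-], cum=1
Step 4: p0@(4,1) p1@ESC p2@ESC p3@(4,1) p4@ESC -> at (4,1): 2 [p0,p3], cum=3
Step 5: p0@ESC p1@ESC p2@ESC p3@ESC p4@ESC -> at (4,1): 0 [-], cum=3
Total visits = 3

Answer: 3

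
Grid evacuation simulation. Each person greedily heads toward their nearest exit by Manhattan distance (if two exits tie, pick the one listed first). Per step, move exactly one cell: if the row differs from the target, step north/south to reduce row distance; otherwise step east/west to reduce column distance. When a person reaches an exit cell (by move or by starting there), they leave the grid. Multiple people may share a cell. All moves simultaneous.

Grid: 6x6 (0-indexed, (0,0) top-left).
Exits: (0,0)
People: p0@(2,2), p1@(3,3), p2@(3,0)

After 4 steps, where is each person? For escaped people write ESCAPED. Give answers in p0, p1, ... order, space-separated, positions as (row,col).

Step 1: p0:(2,2)->(1,2) | p1:(3,3)->(2,3) | p2:(3,0)->(2,0)
Step 2: p0:(1,2)->(0,2) | p1:(2,3)->(1,3) | p2:(2,0)->(1,0)
Step 3: p0:(0,2)->(0,1) | p1:(1,3)->(0,3) | p2:(1,0)->(0,0)->EXIT
Step 4: p0:(0,1)->(0,0)->EXIT | p1:(0,3)->(0,2) | p2:escaped

ESCAPED (0,2) ESCAPED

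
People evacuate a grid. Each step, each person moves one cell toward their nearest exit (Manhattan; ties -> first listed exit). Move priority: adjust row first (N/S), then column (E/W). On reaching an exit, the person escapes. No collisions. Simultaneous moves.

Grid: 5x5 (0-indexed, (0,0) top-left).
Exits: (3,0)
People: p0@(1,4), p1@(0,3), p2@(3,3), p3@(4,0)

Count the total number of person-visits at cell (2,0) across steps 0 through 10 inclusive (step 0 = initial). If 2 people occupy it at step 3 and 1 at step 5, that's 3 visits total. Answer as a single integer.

Answer: 0

Derivation:
Step 0: p0@(1,4) p1@(0,3) p2@(3,3) p3@(4,0) -> at (2,0): 0 [-], cum=0
Step 1: p0@(2,4) p1@(1,3) p2@(3,2) p3@ESC -> at (2,0): 0 [-], cum=0
Step 2: p0@(3,4) p1@(2,3) p2@(3,1) p3@ESC -> at (2,0): 0 [-], cum=0
Step 3: p0@(3,3) p1@(3,3) p2@ESC p3@ESC -> at (2,0): 0 [-], cum=0
Step 4: p0@(3,2) p1@(3,2) p2@ESC p3@ESC -> at (2,0): 0 [-], cum=0
Step 5: p0@(3,1) p1@(3,1) p2@ESC p3@ESC -> at (2,0): 0 [-], cum=0
Step 6: p0@ESC p1@ESC p2@ESC p3@ESC -> at (2,0): 0 [-], cum=0
Total visits = 0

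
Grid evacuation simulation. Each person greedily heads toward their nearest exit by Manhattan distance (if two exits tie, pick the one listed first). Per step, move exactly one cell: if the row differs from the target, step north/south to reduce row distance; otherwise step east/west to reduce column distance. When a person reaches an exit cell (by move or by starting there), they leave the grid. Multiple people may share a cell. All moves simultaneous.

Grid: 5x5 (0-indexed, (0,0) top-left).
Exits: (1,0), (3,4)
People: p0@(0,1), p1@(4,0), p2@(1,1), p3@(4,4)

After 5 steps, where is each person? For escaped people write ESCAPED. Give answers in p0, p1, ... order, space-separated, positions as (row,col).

Step 1: p0:(0,1)->(1,1) | p1:(4,0)->(3,0) | p2:(1,1)->(1,0)->EXIT | p3:(4,4)->(3,4)->EXIT
Step 2: p0:(1,1)->(1,0)->EXIT | p1:(3,0)->(2,0) | p2:escaped | p3:escaped
Step 3: p0:escaped | p1:(2,0)->(1,0)->EXIT | p2:escaped | p3:escaped

ESCAPED ESCAPED ESCAPED ESCAPED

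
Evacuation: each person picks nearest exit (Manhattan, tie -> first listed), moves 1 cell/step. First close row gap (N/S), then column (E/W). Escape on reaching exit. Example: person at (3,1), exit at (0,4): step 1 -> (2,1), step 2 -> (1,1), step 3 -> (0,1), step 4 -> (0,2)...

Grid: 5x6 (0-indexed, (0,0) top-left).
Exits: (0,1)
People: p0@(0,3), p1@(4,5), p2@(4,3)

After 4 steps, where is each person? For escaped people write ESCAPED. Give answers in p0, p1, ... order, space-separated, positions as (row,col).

Step 1: p0:(0,3)->(0,2) | p1:(4,5)->(3,5) | p2:(4,3)->(3,3)
Step 2: p0:(0,2)->(0,1)->EXIT | p1:(3,5)->(2,5) | p2:(3,3)->(2,3)
Step 3: p0:escaped | p1:(2,5)->(1,5) | p2:(2,3)->(1,3)
Step 4: p0:escaped | p1:(1,5)->(0,5) | p2:(1,3)->(0,3)

ESCAPED (0,5) (0,3)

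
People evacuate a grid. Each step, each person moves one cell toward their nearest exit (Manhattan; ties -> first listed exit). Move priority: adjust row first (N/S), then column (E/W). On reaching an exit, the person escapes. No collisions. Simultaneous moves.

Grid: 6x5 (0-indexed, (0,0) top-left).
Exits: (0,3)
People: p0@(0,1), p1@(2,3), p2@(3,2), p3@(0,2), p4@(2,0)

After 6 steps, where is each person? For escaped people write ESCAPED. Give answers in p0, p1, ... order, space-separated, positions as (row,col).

Step 1: p0:(0,1)->(0,2) | p1:(2,3)->(1,3) | p2:(3,2)->(2,2) | p3:(0,2)->(0,3)->EXIT | p4:(2,0)->(1,0)
Step 2: p0:(0,2)->(0,3)->EXIT | p1:(1,3)->(0,3)->EXIT | p2:(2,2)->(1,2) | p3:escaped | p4:(1,0)->(0,0)
Step 3: p0:escaped | p1:escaped | p2:(1,2)->(0,2) | p3:escaped | p4:(0,0)->(0,1)
Step 4: p0:escaped | p1:escaped | p2:(0,2)->(0,3)->EXIT | p3:escaped | p4:(0,1)->(0,2)
Step 5: p0:escaped | p1:escaped | p2:escaped | p3:escaped | p4:(0,2)->(0,3)->EXIT

ESCAPED ESCAPED ESCAPED ESCAPED ESCAPED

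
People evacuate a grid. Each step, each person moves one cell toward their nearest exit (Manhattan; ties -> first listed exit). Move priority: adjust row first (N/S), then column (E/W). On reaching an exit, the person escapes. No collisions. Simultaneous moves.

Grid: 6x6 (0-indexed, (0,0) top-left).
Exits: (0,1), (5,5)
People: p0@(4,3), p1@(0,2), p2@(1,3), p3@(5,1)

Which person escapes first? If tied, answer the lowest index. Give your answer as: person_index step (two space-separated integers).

Answer: 1 1

Derivation:
Step 1: p0:(4,3)->(5,3) | p1:(0,2)->(0,1)->EXIT | p2:(1,3)->(0,3) | p3:(5,1)->(5,2)
Step 2: p0:(5,3)->(5,4) | p1:escaped | p2:(0,3)->(0,2) | p3:(5,2)->(5,3)
Step 3: p0:(5,4)->(5,5)->EXIT | p1:escaped | p2:(0,2)->(0,1)->EXIT | p3:(5,3)->(5,4)
Step 4: p0:escaped | p1:escaped | p2:escaped | p3:(5,4)->(5,5)->EXIT
Exit steps: [3, 1, 3, 4]
First to escape: p1 at step 1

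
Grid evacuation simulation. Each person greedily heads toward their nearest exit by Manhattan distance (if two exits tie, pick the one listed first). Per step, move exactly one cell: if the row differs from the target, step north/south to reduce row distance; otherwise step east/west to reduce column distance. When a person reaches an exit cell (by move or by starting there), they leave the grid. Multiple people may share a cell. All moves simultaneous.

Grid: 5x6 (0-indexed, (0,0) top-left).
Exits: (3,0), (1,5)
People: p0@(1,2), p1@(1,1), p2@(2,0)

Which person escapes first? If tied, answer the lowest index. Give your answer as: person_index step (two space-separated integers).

Step 1: p0:(1,2)->(1,3) | p1:(1,1)->(2,1) | p2:(2,0)->(3,0)->EXIT
Step 2: p0:(1,3)->(1,4) | p1:(2,1)->(3,1) | p2:escaped
Step 3: p0:(1,4)->(1,5)->EXIT | p1:(3,1)->(3,0)->EXIT | p2:escaped
Exit steps: [3, 3, 1]
First to escape: p2 at step 1

Answer: 2 1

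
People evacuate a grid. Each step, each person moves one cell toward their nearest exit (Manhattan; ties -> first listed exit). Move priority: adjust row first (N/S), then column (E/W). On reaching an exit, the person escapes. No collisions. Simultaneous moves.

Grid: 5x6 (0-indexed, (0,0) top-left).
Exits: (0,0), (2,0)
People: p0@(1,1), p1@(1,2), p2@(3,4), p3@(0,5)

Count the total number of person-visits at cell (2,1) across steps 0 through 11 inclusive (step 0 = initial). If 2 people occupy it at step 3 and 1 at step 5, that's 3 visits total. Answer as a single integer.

Answer: 1

Derivation:
Step 0: p0@(1,1) p1@(1,2) p2@(3,4) p3@(0,5) -> at (2,1): 0 [-], cum=0
Step 1: p0@(0,1) p1@(0,2) p2@(2,4) p3@(0,4) -> at (2,1): 0 [-], cum=0
Step 2: p0@ESC p1@(0,1) p2@(2,3) p3@(0,3) -> at (2,1): 0 [-], cum=0
Step 3: p0@ESC p1@ESC p2@(2,2) p3@(0,2) -> at (2,1): 0 [-], cum=0
Step 4: p0@ESC p1@ESC p2@(2,1) p3@(0,1) -> at (2,1): 1 [p2], cum=1
Step 5: p0@ESC p1@ESC p2@ESC p3@ESC -> at (2,1): 0 [-], cum=1
Total visits = 1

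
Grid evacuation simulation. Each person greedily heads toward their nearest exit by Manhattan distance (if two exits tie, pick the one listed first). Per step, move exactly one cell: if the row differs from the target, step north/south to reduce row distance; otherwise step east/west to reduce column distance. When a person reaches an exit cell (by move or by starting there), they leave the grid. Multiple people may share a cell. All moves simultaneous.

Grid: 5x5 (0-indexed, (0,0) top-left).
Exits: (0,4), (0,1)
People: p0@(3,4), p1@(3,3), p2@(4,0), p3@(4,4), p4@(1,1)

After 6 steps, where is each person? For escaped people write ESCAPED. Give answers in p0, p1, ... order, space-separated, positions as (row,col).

Step 1: p0:(3,4)->(2,4) | p1:(3,3)->(2,3) | p2:(4,0)->(3,0) | p3:(4,4)->(3,4) | p4:(1,1)->(0,1)->EXIT
Step 2: p0:(2,4)->(1,4) | p1:(2,3)->(1,3) | p2:(3,0)->(2,0) | p3:(3,4)->(2,4) | p4:escaped
Step 3: p0:(1,4)->(0,4)->EXIT | p1:(1,3)->(0,3) | p2:(2,0)->(1,0) | p3:(2,4)->(1,4) | p4:escaped
Step 4: p0:escaped | p1:(0,3)->(0,4)->EXIT | p2:(1,0)->(0,0) | p3:(1,4)->(0,4)->EXIT | p4:escaped
Step 5: p0:escaped | p1:escaped | p2:(0,0)->(0,1)->EXIT | p3:escaped | p4:escaped

ESCAPED ESCAPED ESCAPED ESCAPED ESCAPED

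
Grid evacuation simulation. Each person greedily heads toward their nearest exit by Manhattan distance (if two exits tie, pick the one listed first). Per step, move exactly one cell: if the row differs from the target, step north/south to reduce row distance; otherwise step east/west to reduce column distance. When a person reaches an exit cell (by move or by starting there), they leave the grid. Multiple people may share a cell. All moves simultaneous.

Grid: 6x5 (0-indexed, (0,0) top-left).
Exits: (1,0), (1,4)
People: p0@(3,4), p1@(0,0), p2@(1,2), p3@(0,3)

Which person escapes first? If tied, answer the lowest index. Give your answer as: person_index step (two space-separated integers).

Step 1: p0:(3,4)->(2,4) | p1:(0,0)->(1,0)->EXIT | p2:(1,2)->(1,1) | p3:(0,3)->(1,3)
Step 2: p0:(2,4)->(1,4)->EXIT | p1:escaped | p2:(1,1)->(1,0)->EXIT | p3:(1,3)->(1,4)->EXIT
Exit steps: [2, 1, 2, 2]
First to escape: p1 at step 1

Answer: 1 1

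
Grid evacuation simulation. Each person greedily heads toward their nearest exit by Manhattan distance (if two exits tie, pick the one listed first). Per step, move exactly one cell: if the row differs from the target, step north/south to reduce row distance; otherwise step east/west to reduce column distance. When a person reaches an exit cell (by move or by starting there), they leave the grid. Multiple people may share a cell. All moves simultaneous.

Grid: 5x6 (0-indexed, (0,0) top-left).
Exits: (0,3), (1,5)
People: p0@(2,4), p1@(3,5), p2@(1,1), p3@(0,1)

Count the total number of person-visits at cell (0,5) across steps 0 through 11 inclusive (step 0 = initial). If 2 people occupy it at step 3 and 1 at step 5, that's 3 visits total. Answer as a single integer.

Answer: 0

Derivation:
Step 0: p0@(2,4) p1@(3,5) p2@(1,1) p3@(0,1) -> at (0,5): 0 [-], cum=0
Step 1: p0@(1,4) p1@(2,5) p2@(0,1) p3@(0,2) -> at (0,5): 0 [-], cum=0
Step 2: p0@ESC p1@ESC p2@(0,2) p3@ESC -> at (0,5): 0 [-], cum=0
Step 3: p0@ESC p1@ESC p2@ESC p3@ESC -> at (0,5): 0 [-], cum=0
Total visits = 0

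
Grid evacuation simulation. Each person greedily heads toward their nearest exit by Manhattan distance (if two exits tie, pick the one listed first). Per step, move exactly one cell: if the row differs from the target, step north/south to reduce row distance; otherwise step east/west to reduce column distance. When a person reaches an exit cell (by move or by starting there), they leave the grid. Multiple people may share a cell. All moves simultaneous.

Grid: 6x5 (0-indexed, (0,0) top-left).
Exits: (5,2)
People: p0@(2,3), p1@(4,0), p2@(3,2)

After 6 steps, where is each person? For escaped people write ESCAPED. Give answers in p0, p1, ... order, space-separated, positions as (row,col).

Step 1: p0:(2,3)->(3,3) | p1:(4,0)->(5,0) | p2:(3,2)->(4,2)
Step 2: p0:(3,3)->(4,3) | p1:(5,0)->(5,1) | p2:(4,2)->(5,2)->EXIT
Step 3: p0:(4,3)->(5,3) | p1:(5,1)->(5,2)->EXIT | p2:escaped
Step 4: p0:(5,3)->(5,2)->EXIT | p1:escaped | p2:escaped

ESCAPED ESCAPED ESCAPED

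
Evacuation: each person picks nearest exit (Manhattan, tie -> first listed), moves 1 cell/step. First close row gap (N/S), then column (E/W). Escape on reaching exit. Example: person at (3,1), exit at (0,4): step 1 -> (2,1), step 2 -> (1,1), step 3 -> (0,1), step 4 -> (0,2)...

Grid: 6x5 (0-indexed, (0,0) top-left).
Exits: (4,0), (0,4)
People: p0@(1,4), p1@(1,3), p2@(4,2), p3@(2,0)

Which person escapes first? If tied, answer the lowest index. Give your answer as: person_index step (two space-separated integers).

Answer: 0 1

Derivation:
Step 1: p0:(1,4)->(0,4)->EXIT | p1:(1,3)->(0,3) | p2:(4,2)->(4,1) | p3:(2,0)->(3,0)
Step 2: p0:escaped | p1:(0,3)->(0,4)->EXIT | p2:(4,1)->(4,0)->EXIT | p3:(3,0)->(4,0)->EXIT
Exit steps: [1, 2, 2, 2]
First to escape: p0 at step 1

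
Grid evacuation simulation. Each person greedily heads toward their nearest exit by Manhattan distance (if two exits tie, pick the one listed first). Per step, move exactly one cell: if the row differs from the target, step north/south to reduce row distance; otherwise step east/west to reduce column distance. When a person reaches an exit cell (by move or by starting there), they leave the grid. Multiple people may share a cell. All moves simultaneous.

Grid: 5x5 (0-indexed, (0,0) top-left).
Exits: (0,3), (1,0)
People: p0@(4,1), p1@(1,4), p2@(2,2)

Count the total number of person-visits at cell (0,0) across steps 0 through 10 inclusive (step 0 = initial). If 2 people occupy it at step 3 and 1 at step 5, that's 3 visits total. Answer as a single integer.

Answer: 0

Derivation:
Step 0: p0@(4,1) p1@(1,4) p2@(2,2) -> at (0,0): 0 [-], cum=0
Step 1: p0@(3,1) p1@(0,4) p2@(1,2) -> at (0,0): 0 [-], cum=0
Step 2: p0@(2,1) p1@ESC p2@(0,2) -> at (0,0): 0 [-], cum=0
Step 3: p0@(1,1) p1@ESC p2@ESC -> at (0,0): 0 [-], cum=0
Step 4: p0@ESC p1@ESC p2@ESC -> at (0,0): 0 [-], cum=0
Total visits = 0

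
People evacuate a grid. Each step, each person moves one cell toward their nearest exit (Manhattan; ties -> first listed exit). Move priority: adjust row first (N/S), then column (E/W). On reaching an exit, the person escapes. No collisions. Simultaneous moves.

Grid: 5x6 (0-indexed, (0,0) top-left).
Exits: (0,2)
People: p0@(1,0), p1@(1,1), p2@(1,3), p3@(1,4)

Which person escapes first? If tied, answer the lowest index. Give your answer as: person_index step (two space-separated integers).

Step 1: p0:(1,0)->(0,0) | p1:(1,1)->(0,1) | p2:(1,3)->(0,3) | p3:(1,4)->(0,4)
Step 2: p0:(0,0)->(0,1) | p1:(0,1)->(0,2)->EXIT | p2:(0,3)->(0,2)->EXIT | p3:(0,4)->(0,3)
Step 3: p0:(0,1)->(0,2)->EXIT | p1:escaped | p2:escaped | p3:(0,3)->(0,2)->EXIT
Exit steps: [3, 2, 2, 3]
First to escape: p1 at step 2

Answer: 1 2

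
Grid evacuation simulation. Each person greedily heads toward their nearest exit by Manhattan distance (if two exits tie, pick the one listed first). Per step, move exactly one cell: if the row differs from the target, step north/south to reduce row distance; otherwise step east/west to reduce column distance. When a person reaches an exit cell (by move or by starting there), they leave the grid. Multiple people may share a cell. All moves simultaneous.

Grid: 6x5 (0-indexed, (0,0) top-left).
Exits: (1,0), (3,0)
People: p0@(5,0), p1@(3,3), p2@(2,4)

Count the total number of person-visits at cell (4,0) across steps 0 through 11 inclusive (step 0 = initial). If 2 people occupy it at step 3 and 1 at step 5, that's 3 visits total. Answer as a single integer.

Answer: 1

Derivation:
Step 0: p0@(5,0) p1@(3,3) p2@(2,4) -> at (4,0): 0 [-], cum=0
Step 1: p0@(4,0) p1@(3,2) p2@(1,4) -> at (4,0): 1 [p0], cum=1
Step 2: p0@ESC p1@(3,1) p2@(1,3) -> at (4,0): 0 [-], cum=1
Step 3: p0@ESC p1@ESC p2@(1,2) -> at (4,0): 0 [-], cum=1
Step 4: p0@ESC p1@ESC p2@(1,1) -> at (4,0): 0 [-], cum=1
Step 5: p0@ESC p1@ESC p2@ESC -> at (4,0): 0 [-], cum=1
Total visits = 1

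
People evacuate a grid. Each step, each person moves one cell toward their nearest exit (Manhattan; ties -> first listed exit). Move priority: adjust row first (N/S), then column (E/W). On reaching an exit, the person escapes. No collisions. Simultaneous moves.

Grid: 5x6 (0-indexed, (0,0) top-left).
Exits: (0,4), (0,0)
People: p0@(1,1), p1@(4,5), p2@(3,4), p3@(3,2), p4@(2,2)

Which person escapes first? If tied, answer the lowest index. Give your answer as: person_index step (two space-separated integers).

Step 1: p0:(1,1)->(0,1) | p1:(4,5)->(3,5) | p2:(3,4)->(2,4) | p3:(3,2)->(2,2) | p4:(2,2)->(1,2)
Step 2: p0:(0,1)->(0,0)->EXIT | p1:(3,5)->(2,5) | p2:(2,4)->(1,4) | p3:(2,2)->(1,2) | p4:(1,2)->(0,2)
Step 3: p0:escaped | p1:(2,5)->(1,5) | p2:(1,4)->(0,4)->EXIT | p3:(1,2)->(0,2) | p4:(0,2)->(0,3)
Step 4: p0:escaped | p1:(1,5)->(0,5) | p2:escaped | p3:(0,2)->(0,3) | p4:(0,3)->(0,4)->EXIT
Step 5: p0:escaped | p1:(0,5)->(0,4)->EXIT | p2:escaped | p3:(0,3)->(0,4)->EXIT | p4:escaped
Exit steps: [2, 5, 3, 5, 4]
First to escape: p0 at step 2

Answer: 0 2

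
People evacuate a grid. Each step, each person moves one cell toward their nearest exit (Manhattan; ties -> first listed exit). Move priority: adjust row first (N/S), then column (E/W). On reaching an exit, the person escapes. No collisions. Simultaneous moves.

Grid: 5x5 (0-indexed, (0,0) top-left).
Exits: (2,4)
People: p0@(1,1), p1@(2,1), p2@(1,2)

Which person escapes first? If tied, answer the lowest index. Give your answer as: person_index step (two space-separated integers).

Answer: 1 3

Derivation:
Step 1: p0:(1,1)->(2,1) | p1:(2,1)->(2,2) | p2:(1,2)->(2,2)
Step 2: p0:(2,1)->(2,2) | p1:(2,2)->(2,3) | p2:(2,2)->(2,3)
Step 3: p0:(2,2)->(2,3) | p1:(2,3)->(2,4)->EXIT | p2:(2,3)->(2,4)->EXIT
Step 4: p0:(2,3)->(2,4)->EXIT | p1:escaped | p2:escaped
Exit steps: [4, 3, 3]
First to escape: p1 at step 3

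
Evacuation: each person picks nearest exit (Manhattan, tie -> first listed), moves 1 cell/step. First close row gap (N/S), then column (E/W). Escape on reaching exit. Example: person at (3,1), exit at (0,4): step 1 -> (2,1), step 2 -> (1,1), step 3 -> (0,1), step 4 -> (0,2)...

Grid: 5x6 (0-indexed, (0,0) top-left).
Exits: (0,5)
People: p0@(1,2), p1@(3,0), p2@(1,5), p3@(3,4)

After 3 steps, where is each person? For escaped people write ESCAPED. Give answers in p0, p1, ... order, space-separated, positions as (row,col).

Step 1: p0:(1,2)->(0,2) | p1:(3,0)->(2,0) | p2:(1,5)->(0,5)->EXIT | p3:(3,4)->(2,4)
Step 2: p0:(0,2)->(0,3) | p1:(2,0)->(1,0) | p2:escaped | p3:(2,4)->(1,4)
Step 3: p0:(0,3)->(0,4) | p1:(1,0)->(0,0) | p2:escaped | p3:(1,4)->(0,4)

(0,4) (0,0) ESCAPED (0,4)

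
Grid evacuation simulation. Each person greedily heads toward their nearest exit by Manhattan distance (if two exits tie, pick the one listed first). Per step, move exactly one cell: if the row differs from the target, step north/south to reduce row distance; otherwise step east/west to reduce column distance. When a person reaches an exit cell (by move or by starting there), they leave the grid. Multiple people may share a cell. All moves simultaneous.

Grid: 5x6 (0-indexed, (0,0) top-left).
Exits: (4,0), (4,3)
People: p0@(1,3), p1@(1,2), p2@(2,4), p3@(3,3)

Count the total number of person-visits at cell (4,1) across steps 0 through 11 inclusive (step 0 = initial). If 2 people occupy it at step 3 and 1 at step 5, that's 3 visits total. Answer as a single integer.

Step 0: p0@(1,3) p1@(1,2) p2@(2,4) p3@(3,3) -> at (4,1): 0 [-], cum=0
Step 1: p0@(2,3) p1@(2,2) p2@(3,4) p3@ESC -> at (4,1): 0 [-], cum=0
Step 2: p0@(3,3) p1@(3,2) p2@(4,4) p3@ESC -> at (4,1): 0 [-], cum=0
Step 3: p0@ESC p1@(4,2) p2@ESC p3@ESC -> at (4,1): 0 [-], cum=0
Step 4: p0@ESC p1@ESC p2@ESC p3@ESC -> at (4,1): 0 [-], cum=0
Total visits = 0

Answer: 0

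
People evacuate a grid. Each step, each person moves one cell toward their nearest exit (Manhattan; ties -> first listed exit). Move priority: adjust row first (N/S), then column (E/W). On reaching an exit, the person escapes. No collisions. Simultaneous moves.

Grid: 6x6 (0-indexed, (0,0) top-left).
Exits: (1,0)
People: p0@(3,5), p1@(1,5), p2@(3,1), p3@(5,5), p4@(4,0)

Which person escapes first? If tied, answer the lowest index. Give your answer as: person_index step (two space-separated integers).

Step 1: p0:(3,5)->(2,5) | p1:(1,5)->(1,4) | p2:(3,1)->(2,1) | p3:(5,5)->(4,5) | p4:(4,0)->(3,0)
Step 2: p0:(2,5)->(1,5) | p1:(1,4)->(1,3) | p2:(2,1)->(1,1) | p3:(4,5)->(3,5) | p4:(3,0)->(2,0)
Step 3: p0:(1,5)->(1,4) | p1:(1,3)->(1,2) | p2:(1,1)->(1,0)->EXIT | p3:(3,5)->(2,5) | p4:(2,0)->(1,0)->EXIT
Step 4: p0:(1,4)->(1,3) | p1:(1,2)->(1,1) | p2:escaped | p3:(2,5)->(1,5) | p4:escaped
Step 5: p0:(1,3)->(1,2) | p1:(1,1)->(1,0)->EXIT | p2:escaped | p3:(1,5)->(1,4) | p4:escaped
Step 6: p0:(1,2)->(1,1) | p1:escaped | p2:escaped | p3:(1,4)->(1,3) | p4:escaped
Step 7: p0:(1,1)->(1,0)->EXIT | p1:escaped | p2:escaped | p3:(1,3)->(1,2) | p4:escaped
Step 8: p0:escaped | p1:escaped | p2:escaped | p3:(1,2)->(1,1) | p4:escaped
Step 9: p0:escaped | p1:escaped | p2:escaped | p3:(1,1)->(1,0)->EXIT | p4:escaped
Exit steps: [7, 5, 3, 9, 3]
First to escape: p2 at step 3

Answer: 2 3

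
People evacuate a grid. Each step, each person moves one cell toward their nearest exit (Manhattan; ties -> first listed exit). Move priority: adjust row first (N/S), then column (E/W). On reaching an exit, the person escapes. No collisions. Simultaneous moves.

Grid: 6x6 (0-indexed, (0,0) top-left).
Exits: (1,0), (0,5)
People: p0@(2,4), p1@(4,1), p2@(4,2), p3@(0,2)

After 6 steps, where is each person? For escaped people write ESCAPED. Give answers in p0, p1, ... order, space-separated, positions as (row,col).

Step 1: p0:(2,4)->(1,4) | p1:(4,1)->(3,1) | p2:(4,2)->(3,2) | p3:(0,2)->(1,2)
Step 2: p0:(1,4)->(0,4) | p1:(3,1)->(2,1) | p2:(3,2)->(2,2) | p3:(1,2)->(1,1)
Step 3: p0:(0,4)->(0,5)->EXIT | p1:(2,1)->(1,1) | p2:(2,2)->(1,2) | p3:(1,1)->(1,0)->EXIT
Step 4: p0:escaped | p1:(1,1)->(1,0)->EXIT | p2:(1,2)->(1,1) | p3:escaped
Step 5: p0:escaped | p1:escaped | p2:(1,1)->(1,0)->EXIT | p3:escaped

ESCAPED ESCAPED ESCAPED ESCAPED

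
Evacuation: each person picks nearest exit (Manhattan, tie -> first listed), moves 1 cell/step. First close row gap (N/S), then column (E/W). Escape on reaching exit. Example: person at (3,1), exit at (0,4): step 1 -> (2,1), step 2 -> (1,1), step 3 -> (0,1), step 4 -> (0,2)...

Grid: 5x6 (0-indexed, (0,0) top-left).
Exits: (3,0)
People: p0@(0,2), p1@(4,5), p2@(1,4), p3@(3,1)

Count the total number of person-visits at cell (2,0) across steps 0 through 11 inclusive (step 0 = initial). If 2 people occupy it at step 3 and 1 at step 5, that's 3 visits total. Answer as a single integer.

Answer: 0

Derivation:
Step 0: p0@(0,2) p1@(4,5) p2@(1,4) p3@(3,1) -> at (2,0): 0 [-], cum=0
Step 1: p0@(1,2) p1@(3,5) p2@(2,4) p3@ESC -> at (2,0): 0 [-], cum=0
Step 2: p0@(2,2) p1@(3,4) p2@(3,4) p3@ESC -> at (2,0): 0 [-], cum=0
Step 3: p0@(3,2) p1@(3,3) p2@(3,3) p3@ESC -> at (2,0): 0 [-], cum=0
Step 4: p0@(3,1) p1@(3,2) p2@(3,2) p3@ESC -> at (2,0): 0 [-], cum=0
Step 5: p0@ESC p1@(3,1) p2@(3,1) p3@ESC -> at (2,0): 0 [-], cum=0
Step 6: p0@ESC p1@ESC p2@ESC p3@ESC -> at (2,0): 0 [-], cum=0
Total visits = 0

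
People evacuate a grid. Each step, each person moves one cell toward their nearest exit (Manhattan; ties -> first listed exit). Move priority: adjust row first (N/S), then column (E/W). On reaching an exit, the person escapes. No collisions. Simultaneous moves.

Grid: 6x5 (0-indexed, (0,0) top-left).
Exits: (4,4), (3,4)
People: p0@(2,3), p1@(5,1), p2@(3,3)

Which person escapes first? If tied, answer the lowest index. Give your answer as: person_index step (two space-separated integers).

Step 1: p0:(2,3)->(3,3) | p1:(5,1)->(4,1) | p2:(3,3)->(3,4)->EXIT
Step 2: p0:(3,3)->(3,4)->EXIT | p1:(4,1)->(4,2) | p2:escaped
Step 3: p0:escaped | p1:(4,2)->(4,3) | p2:escaped
Step 4: p0:escaped | p1:(4,3)->(4,4)->EXIT | p2:escaped
Exit steps: [2, 4, 1]
First to escape: p2 at step 1

Answer: 2 1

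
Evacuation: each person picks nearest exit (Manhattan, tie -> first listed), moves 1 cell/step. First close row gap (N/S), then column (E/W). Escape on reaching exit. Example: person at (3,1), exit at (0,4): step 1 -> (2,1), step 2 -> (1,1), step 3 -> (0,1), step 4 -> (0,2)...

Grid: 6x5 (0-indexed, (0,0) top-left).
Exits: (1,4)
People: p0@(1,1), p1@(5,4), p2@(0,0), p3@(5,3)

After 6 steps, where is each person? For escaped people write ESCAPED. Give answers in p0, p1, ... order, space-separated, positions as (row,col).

Step 1: p0:(1,1)->(1,2) | p1:(5,4)->(4,4) | p2:(0,0)->(1,0) | p3:(5,3)->(4,3)
Step 2: p0:(1,2)->(1,3) | p1:(4,4)->(3,4) | p2:(1,0)->(1,1) | p3:(4,3)->(3,3)
Step 3: p0:(1,3)->(1,4)->EXIT | p1:(3,4)->(2,4) | p2:(1,1)->(1,2) | p3:(3,3)->(2,3)
Step 4: p0:escaped | p1:(2,4)->(1,4)->EXIT | p2:(1,2)->(1,3) | p3:(2,3)->(1,3)
Step 5: p0:escaped | p1:escaped | p2:(1,3)->(1,4)->EXIT | p3:(1,3)->(1,4)->EXIT

ESCAPED ESCAPED ESCAPED ESCAPED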